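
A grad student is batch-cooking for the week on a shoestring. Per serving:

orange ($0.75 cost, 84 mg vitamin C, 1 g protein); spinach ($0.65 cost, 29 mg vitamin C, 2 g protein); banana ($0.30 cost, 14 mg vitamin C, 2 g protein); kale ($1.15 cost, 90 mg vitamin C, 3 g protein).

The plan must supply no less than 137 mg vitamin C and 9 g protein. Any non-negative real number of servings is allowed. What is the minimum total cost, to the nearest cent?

$1.93

At the optimum either one food covers both requirements or two foods hit both targets exactly; no other combination can be cheaper.
orange only: max(137/84, 9/1) = 9 servings → $6.75.
spinach only: max(137/29, 9/2) = 4.724 servings → $3.07.
banana only: max(137/14, 9/2) = 9.786 servings → $2.94.
kale only: max(137/90, 9/3) = 3 servings → $3.45.
orange + spinach with both tight: 0.09353 servings and 4.453 servings → $2.96.
orange + banana with both tight: 0.961 servings and 4.019 servings → $1.93.
orange + kale: intersection lies outside the first quadrant.
spinach + banana: the both-tight solution has a negative serving — not a feasible corner.
spinach + kale with both tight: 4.29 servings and 0.1398 servings → $2.95.
banana + kale with both tight: 2.891 servings and 1.072 servings → $2.10.
The minimum over all feasible corners is $1.93.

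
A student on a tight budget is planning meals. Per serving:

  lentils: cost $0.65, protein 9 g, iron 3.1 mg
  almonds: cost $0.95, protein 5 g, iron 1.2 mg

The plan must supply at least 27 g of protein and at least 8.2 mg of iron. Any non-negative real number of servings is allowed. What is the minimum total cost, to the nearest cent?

Compare the cost at each extreme point of the feasible region.
lentils only: max(27/9, 8.2/3.1) = 3 servings → $1.95.
almonds only: max(27/5, 8.2/1.2) = 6.833 servings → $6.49.
lentils + almonds with both tight: 1.83 servings and 2.106 servings → $3.19.
So the least-cost plan costs $1.95.

$1.95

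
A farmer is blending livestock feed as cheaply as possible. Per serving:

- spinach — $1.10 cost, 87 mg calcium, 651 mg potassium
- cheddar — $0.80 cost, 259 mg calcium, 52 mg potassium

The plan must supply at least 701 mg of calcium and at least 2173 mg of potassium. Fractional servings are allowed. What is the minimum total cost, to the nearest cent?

$4.83

For a min-cost LP with two ≥-constraints, a basic feasible solution has at most two positive variables.
spinach only: max(701/87, 2173/651) = 8.057 servings → $8.86.
cheddar only: max(701/259, 2173/52) = 41.79 servings → $33.43.
spinach + cheddar with both tight: 3.208 servings and 1.629 servings → $4.83.
So the least-cost plan costs $4.83.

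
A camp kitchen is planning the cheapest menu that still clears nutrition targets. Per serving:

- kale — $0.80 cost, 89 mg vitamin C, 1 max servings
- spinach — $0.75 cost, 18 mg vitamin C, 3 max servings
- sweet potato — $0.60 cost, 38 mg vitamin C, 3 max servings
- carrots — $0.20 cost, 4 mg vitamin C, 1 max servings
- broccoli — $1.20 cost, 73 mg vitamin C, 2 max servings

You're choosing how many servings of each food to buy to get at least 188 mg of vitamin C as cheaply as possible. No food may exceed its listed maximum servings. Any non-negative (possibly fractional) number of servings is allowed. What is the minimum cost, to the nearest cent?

Cost per mg of vitamin C: kale $0.0090, sweet potato $0.0158, broccoli $0.0164, spinach $0.0417, carrots $0.0500.
Take 1 serving of kale: +89.0 mg vitamin C for $0.80 (total $0.80, still need 99.0 mg).
Take 2.605 servings of sweet potato: +99.0 mg vitamin C for $1.56 (total $2.36, still need 0.0 mg).
Greedy by cheapest-per-mg is optimal for a single linear constraint, so the minimum cost is $2.36.

$2.36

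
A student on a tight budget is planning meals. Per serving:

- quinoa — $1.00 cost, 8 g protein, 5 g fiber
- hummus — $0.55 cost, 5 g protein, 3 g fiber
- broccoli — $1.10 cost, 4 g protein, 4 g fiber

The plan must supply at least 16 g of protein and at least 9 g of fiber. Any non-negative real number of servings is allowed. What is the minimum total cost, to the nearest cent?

$1.76

quinoa only: max(16/8, 9/5) = 2 servings → $2.00.
hummus only: max(16/5, 9/3) = 3.2 servings → $1.76.
broccoli only: max(16/4, 9/4) = 4 servings → $4.40.
quinoa + hummus: intersection lies outside the first quadrant.
quinoa + broccoli: intersection lies outside the first quadrant.
hummus + broccoli: intersection lies outside the first quadrant.
So the least-cost plan costs $1.76.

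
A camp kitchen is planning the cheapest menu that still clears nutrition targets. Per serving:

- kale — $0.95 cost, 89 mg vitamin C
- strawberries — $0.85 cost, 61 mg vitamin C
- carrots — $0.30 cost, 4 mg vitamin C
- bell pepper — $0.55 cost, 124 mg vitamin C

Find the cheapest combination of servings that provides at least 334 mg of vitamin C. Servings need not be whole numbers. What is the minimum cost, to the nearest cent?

Cost per mg of vitamin C: bell pepper $0.0044, kale $0.0107, strawberries $0.0139, carrots $0.0750.
With no serving limits, use only bell pepper: 334 mg / 124 mg = 2.694 servings × $0.55 = $1.48.

$1.48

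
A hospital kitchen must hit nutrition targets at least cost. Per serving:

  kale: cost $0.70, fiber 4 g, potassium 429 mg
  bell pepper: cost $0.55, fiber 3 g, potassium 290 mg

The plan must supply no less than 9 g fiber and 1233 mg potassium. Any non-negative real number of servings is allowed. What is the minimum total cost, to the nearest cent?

At the optimum either one food covers both requirements or two foods hit both targets exactly; no other combination can be cheaper.
kale only: max(9/4, 1233/429) = 2.874 servings → $2.01.
bell pepper only: max(9/3, 1233/290) = 4.252 servings → $2.34.
kale + bell pepper with both targets exact would need a negative amount; discard.
So the least-cost plan costs $2.01.

$2.01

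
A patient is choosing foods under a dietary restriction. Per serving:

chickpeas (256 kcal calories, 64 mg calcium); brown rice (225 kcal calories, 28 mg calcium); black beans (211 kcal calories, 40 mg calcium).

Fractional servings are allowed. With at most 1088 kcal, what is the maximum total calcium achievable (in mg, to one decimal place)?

272.0 mg

Calcium per kcal: chickpeas 0.25, black beans 0.1896, brown rice 0.1244.
With no serving limits, spend the whole calories allowance on chickpeas: 1088 kcal / 256 kcal × 64 mg = 272.0 mg.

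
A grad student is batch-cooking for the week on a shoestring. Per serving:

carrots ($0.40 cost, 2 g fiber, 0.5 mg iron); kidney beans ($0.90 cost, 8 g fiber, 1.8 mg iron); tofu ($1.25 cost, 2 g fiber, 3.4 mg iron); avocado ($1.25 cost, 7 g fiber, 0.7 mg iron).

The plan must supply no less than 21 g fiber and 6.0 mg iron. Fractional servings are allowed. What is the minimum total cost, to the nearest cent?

$2.81

Compare the cost at each extreme point of the feasible region.
carrots only: max(21/2, 6.0/0.5) = 12 servings → $4.80.
kidney beans only: max(21/8, 6.0/1.8) = 3.333 servings → $3.00.
tofu only: max(21/2, 6.0/3.4) = 10.5 servings → $13.12.
avocado only: max(21/7, 6.0/0.7) = 8.571 servings → $10.71.
carrots + kidney beans: intersection lies outside the first quadrant.
carrots + tofu with both tight: 10.24 servings and 0.2586 servings → $4.42.
carrots + avocado: intersection lies outside the first quadrant.
kidney beans + tofu with both tight: 2.517 servings and 0.4322 servings → $2.81.
kidney beans + avocado: intersection lies outside the first quadrant.
tofu + avocado with both tight: 1.219 servings and 2.652 servings → $4.84.
The minimum over all feasible corners is $2.81.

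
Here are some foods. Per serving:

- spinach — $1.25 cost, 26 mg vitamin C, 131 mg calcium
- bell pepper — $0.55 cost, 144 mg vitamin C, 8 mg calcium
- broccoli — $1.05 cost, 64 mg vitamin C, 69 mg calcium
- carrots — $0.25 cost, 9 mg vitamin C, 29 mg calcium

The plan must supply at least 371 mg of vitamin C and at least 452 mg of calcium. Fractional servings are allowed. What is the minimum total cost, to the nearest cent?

Minimising a linear cost over {vitamin C ≥ 371, calcium ≥ 452, servings ≥ 0} — the optimum is at a vertex, using one or two foods.
spinach only: max(371/26, 452/131) = 14.27 servings → $17.84.
bell pepper only: max(371/144, 452/8) = 56.5 servings → $31.07.
broccoli only: max(371/64, 452/69) = 6.551 servings → $6.88.
carrots only: max(371/9, 452/29) = 41.22 servings → $10.31.
spinach + bell pepper with both tight: 3.33 servings and 1.975 servings → $5.25.
spinach + broccoli with both tight: 0.5052 servings and 5.592 servings → $6.50.
spinach + carrots with both targets exact would need a negative amount; discard.
bell pepper + broccoli: intersection lies outside the first quadrant.
bell pepper + carrots with both tight: 1.63 servings and 15.14 servings → $4.68.
broccoli + carrots with both tight: 5.418 servings and 2.696 servings → $6.36.
So the least-cost plan costs $4.68.

$4.68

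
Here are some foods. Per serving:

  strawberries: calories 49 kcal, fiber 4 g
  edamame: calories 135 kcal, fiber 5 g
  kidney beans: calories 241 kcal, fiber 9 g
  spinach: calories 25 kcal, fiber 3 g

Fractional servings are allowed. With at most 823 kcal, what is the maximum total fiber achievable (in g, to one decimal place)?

Fiber per kcal: spinach 0.12, strawberries 0.08163, kidney beans 0.03734, edamame 0.03704.
With no serving limits, spend the whole calories allowance on spinach: 823 kcal / 25 kcal × 3 g = 98.8 g.

98.8 g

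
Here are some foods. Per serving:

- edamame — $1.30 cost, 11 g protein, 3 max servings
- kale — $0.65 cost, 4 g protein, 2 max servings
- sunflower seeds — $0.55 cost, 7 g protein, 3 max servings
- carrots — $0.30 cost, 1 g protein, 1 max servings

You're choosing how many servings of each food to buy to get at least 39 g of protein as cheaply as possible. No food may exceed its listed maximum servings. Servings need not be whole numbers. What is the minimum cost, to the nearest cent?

$3.78

Cost per g of protein: sunflower seeds $0.0786, edamame $0.1182, kale $0.1625, carrots $0.3000.
Take 3 servings of sunflower seeds: +21.0 g protein for $1.65 (total $1.65, still need 18.0 g).
Take 1.636 servings of edamame: +18.0 g protein for $2.13 (total $3.78, still need 0.0 g).
Greedy by cheapest-per-g is optimal for a single linear constraint, so the minimum cost is $3.78.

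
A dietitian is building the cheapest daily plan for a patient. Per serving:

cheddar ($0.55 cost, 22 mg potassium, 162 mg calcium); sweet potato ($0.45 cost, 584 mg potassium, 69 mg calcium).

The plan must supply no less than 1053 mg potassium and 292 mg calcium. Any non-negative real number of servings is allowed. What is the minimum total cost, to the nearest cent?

$1.37

cheddar only: max(1053/22, 292/162) = 47.86 servings → $26.32.
sweet potato only: max(1053/584, 292/69) = 4.232 servings → $1.90.
cheddar + sweet potato with both tight: 1.051 servings and 1.763 servings → $1.37.
The minimum over all feasible corners is $1.37.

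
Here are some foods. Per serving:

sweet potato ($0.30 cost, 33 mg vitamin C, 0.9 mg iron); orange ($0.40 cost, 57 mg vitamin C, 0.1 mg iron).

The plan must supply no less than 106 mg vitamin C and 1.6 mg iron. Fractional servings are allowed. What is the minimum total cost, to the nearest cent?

$0.86

This is a tiny linear program; its minimum lies at a vertex of the feasible set. List the vertices and price them.
sweet potato only: max(106/33, 1.6/0.9) = 3.212 servings → $0.96.
orange only: max(106/57, 1.6/0.1) = 16 servings → $6.40.
sweet potato + orange with both tight: 1.679 servings and 0.8875 servings → $0.86.
So the least-cost plan costs $0.86.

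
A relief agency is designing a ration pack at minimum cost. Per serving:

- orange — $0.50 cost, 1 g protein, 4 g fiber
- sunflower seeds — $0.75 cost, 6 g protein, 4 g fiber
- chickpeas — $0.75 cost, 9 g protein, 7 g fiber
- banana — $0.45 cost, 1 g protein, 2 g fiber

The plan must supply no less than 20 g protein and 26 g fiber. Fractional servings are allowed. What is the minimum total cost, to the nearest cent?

$2.79

orange only: max(20/1, 26/4) = 20 servings → $10.00.
sunflower seeds only: max(20/6, 26/4) = 6.5 servings → $4.88.
chickpeas only: max(20/9, 26/7) = 3.714 servings → $2.79.
banana only: max(20/1, 26/2) = 20 servings → $9.00.
orange + sunflower seeds with both tight: 3.8 servings and 2.7 servings → $3.92.
orange + chickpeas with both tight: 3.241 servings and 1.862 servings → $3.02.
orange + banana: intersection lies outside the first quadrant.
sunflower seeds + chickpeas: intersection lies outside the first quadrant.
sunflower seeds + banana with both tight: 1.75 servings and 9.5 servings → $5.59.
chickpeas + banana with both tight: 1.273 servings and 8.545 servings → $4.80.
So the least-cost plan costs $2.79.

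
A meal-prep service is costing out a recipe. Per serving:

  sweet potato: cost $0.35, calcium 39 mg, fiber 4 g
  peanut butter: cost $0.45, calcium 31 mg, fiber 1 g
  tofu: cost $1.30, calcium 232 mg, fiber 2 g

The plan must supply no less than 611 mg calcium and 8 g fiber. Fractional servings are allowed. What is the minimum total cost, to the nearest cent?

$3.52

sweet potato only: max(611/39, 8/4) = 15.67 servings → $5.48.
peanut butter only: max(611/31, 8/1) = 19.71 servings → $8.87.
tofu only: max(611/232, 8/2) = 4 servings → $5.20.
sweet potato + peanut butter with both targets exact would need a negative amount; discard.
sweet potato + tofu with both tight: 0.7459 servings and 2.508 servings → $3.52.
peanut butter + tofu with both tight: 3.729 servings and 2.135 servings → $4.45.
So the least-cost plan costs $3.52.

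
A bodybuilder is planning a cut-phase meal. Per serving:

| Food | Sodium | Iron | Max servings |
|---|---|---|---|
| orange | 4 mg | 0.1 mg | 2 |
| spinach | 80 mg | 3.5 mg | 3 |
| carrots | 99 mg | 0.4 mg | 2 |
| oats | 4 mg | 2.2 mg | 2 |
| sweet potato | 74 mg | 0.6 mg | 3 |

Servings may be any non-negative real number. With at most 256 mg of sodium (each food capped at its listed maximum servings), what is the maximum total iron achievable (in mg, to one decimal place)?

15.1 mg

Iron per mg sodium: oats 0.55, spinach 0.04375, orange 0.025, sweet potato 0.008108, carrots 0.00404.
Take 2 servings of oats: uses 8 mg sodium, +4.4 mg iron (running total 4.4 mg).
Take 3 servings of spinach: uses 240 mg sodium, +10.5 mg iron (running total 14.9 mg).
Take 2 servings of orange: uses 8 mg sodium, +0.2 mg iron (running total 15.1 mg).
Filling greedily by iron-per-mg sodium is optimal for one linear limit, giving 15.1 mg.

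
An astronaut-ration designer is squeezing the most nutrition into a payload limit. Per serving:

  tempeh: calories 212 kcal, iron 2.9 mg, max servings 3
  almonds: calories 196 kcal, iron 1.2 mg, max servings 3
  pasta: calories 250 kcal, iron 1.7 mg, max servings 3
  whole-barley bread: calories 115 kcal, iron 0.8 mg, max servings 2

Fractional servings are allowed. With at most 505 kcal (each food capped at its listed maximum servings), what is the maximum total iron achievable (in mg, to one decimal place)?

6.9 mg

Iron per kcal: tempeh 0.01368, whole-barley bread 0.006957, pasta 0.0068, almonds 0.006122.
Take 2.382 servings of tempeh: uses 505 kcal, +6.9 mg iron (running total 6.9 mg).
Greedy by best ratio exhausts the calories allowance optimally: 6.9 mg.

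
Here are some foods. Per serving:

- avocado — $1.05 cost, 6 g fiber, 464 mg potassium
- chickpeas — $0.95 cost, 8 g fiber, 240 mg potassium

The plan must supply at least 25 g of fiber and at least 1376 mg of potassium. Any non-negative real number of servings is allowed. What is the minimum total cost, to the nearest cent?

$3.71

Minimising a linear cost over {fiber ≥ 25, potassium ≥ 1376, servings ≥ 0} — the optimum is at a vertex, using one or two foods.
avocado only: max(25/6, 1376/464) = 4.167 servings → $4.38.
chickpeas only: max(25/8, 1376/240) = 5.733 servings → $5.45.
avocado + chickpeas with both tight: 2.204 servings and 1.472 servings → $3.71.
So the least-cost plan costs $3.71.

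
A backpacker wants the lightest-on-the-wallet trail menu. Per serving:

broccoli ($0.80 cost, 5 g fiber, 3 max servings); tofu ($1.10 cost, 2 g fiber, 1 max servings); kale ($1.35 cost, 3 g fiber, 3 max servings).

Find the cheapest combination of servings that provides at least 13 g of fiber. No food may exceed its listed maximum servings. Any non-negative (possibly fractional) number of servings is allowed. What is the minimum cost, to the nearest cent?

Cost per g of fiber: broccoli $0.1600, kale $0.4500, tofu $0.5500.
Take 2.6 servings of broccoli: +13.0 g fiber for $2.08 (total $2.08, still need 0.0 g).
Greedy by cheapest-per-g is optimal for a single linear constraint, so the minimum cost is $2.08.

$2.08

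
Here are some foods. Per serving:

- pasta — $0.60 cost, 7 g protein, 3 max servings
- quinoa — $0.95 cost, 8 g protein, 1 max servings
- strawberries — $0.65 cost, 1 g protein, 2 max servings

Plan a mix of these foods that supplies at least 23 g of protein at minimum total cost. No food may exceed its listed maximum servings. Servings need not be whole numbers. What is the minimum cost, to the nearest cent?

Cost per g of protein: pasta $0.0857, quinoa $0.1187, strawberries $0.6500.
Take 3 servings of pasta: +21.0 g protein for $1.80 (total $1.80, still need 2.0 g).
Take 0.25 servings of quinoa: +2.0 g protein for $0.24 (total $2.04, still need 0.0 g).
Greedy by cheapest-per-g is optimal for a single linear constraint, so the minimum cost is $2.04.

$2.04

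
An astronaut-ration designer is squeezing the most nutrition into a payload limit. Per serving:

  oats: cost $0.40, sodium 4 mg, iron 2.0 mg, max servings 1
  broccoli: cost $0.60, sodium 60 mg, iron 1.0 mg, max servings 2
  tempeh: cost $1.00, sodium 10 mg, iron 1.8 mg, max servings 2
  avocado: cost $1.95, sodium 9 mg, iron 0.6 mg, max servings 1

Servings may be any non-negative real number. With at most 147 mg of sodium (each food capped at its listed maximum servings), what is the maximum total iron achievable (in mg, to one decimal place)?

Iron per mg sodium: oats 0.5, tempeh 0.18, avocado 0.06667, broccoli 0.01667.
Take 1 serving of oats: uses 4 mg sodium, +2.0 mg iron (running total 2.0 mg).
Take 2 servings of tempeh: uses 20 mg sodium, +3.6 mg iron (running total 5.6 mg).
Take 1 serving of avocado: uses 9 mg sodium, +0.6 mg iron (running total 6.2 mg).
Take 1.9 servings of broccoli: uses 114 mg sodium, +1.9 mg iron (running total 8.1 mg).
Filling greedily by iron-per-mg sodium is optimal for one linear limit, giving 8.1 mg.

8.1 mg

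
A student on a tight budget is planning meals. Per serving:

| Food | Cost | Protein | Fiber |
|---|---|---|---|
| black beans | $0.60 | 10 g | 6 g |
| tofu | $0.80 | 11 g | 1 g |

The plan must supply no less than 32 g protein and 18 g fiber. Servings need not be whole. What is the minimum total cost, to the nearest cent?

$1.92

Minimising a linear cost over {protein ≥ 32, fiber ≥ 18, servings ≥ 0} — the optimum is at a vertex, using one or two foods.
black beans only: max(32/10, 18/6) = 3.2 servings → $1.92.
tofu only: max(32/11, 18/1) = 18 servings → $14.40.
black beans + tofu with both tight: 2.964 servings and 0.2143 servings → $1.95.
Cheapest feasible corner: $1.92.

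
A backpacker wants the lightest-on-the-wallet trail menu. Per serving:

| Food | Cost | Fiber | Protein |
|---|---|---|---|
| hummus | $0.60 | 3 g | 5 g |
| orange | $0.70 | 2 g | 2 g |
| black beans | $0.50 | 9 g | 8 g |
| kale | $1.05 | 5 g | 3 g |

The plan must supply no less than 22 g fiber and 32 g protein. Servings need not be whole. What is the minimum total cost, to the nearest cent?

hummus only: max(22/3, 32/5) = 7.333 servings → $4.40.
orange only: max(22/2, 32/2) = 16 servings → $11.20.
black beans only: max(22/9, 32/8) = 4 servings → $2.00.
kale only: max(22/5, 32/3) = 10.67 servings → $11.20.
hummus + orange with both tight: 5 servings and 3.5 servings → $5.45.
hummus + black beans with both tight: 5.333 servings and 0.6667 servings → $3.53.
hummus + kale with both tight: 5.875 servings and 0.875 servings → $4.44.
orange + black beans with both targets exact would need a negative amount; discard.
orange + kale: the both-tight solution has a negative serving — not a feasible corner.
black beans + kale with both targets exact would need a negative amount; discard.
So the least-cost plan costs $2.00.

$2.00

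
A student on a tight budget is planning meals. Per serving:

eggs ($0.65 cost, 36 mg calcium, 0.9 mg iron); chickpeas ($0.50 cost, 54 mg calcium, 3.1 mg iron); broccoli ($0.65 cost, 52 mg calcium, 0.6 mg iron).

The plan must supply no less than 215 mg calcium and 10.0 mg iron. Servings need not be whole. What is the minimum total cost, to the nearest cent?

$1.99

Two binding constraints pin down two serving amounts, so the optimal mix uses at most two foods. The candidates are each food alone (scaled to the tighter of calcium/iron) and each pair with both constraints tight.
eggs only: max(215/36, 10.0/0.9) = 11.11 servings → $7.22.
chickpeas only: max(215/54, 10.0/3.1) = 3.981 servings → $1.99.
broccoli only: max(215/52, 10.0/0.6) = 16.67 servings → $10.83.
eggs + chickpeas with both tight: 2.008 servings and 2.643 servings → $2.63.
eggs + broccoli: the both-tight solution has a negative serving — not a feasible corner.
chickpeas + broccoli with both tight: 3.036 servings and 0.9821 servings → $2.16.
So the least-cost plan costs $1.99.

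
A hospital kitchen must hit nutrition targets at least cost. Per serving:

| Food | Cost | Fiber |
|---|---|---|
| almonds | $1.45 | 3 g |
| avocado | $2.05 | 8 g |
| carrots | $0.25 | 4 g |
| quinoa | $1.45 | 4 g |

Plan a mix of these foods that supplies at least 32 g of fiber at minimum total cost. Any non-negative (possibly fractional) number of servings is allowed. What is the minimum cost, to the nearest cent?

$2.00

Cost per g of fiber: carrots $0.0625, avocado $0.2562, quinoa $0.3625, almonds $0.4833.
With no serving limits, use only carrots: 32 g / 4 g = 8 servings × $0.25 = $2.00.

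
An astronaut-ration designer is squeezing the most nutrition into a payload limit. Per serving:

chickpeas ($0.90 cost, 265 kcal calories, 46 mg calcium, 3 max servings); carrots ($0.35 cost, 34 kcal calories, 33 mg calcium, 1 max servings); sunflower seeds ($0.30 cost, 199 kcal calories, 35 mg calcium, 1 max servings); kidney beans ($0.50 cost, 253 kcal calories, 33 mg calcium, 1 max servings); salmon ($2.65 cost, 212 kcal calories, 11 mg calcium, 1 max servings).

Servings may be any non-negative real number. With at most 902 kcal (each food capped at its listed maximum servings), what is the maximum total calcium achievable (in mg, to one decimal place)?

184.1 mg

Calcium per kcal: carrots 0.9706, sunflower seeds 0.1759, chickpeas 0.1736, kidney beans 0.1304, salmon 0.05189.
Take 1 serving of carrots: uses 34 kcal, +33.0 mg calcium (running total 33.0 mg).
Take 1 serving of sunflower seeds: uses 199 kcal, +35.0 mg calcium (running total 68.0 mg).
Take 2.525 servings of chickpeas: uses 669 kcal, +116.1 mg calcium (running total 184.1 mg).
Filling greedily by calcium-per-kcal is optimal for one linear limit, giving 184.1 mg.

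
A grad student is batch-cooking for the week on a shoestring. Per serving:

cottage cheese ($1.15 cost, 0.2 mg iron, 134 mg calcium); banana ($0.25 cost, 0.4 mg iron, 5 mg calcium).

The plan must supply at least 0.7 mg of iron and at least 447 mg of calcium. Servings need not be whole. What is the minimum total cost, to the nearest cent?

$3.85

cottage cheese only: max(0.7/0.2, 447/134) = 3.5 servings → $4.03.
banana only: max(0.7/0.4, 447/5) = 89.4 servings → $22.35.
cottage cheese + banana with both tight: 3.333 servings and 0.08365 servings → $3.85.
Cheapest feasible corner: $3.85.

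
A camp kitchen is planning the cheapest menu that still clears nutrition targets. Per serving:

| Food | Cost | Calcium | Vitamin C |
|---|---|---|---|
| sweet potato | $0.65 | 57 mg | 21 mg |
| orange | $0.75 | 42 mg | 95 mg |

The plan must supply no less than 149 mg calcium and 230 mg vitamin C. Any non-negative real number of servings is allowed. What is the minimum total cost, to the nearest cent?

$2.30

Check every corner: each single food scaled to meet both minima, and each pair solved so both constraints bind.
sweet potato only: max(149/57, 230/21) = 10.95 servings → $7.12.
orange only: max(149/42, 230/95) = 3.548 servings → $2.66.
sweet potato + orange with both tight: 0.9916 servings and 2.202 servings → $2.30.
So the least-cost plan costs $2.30.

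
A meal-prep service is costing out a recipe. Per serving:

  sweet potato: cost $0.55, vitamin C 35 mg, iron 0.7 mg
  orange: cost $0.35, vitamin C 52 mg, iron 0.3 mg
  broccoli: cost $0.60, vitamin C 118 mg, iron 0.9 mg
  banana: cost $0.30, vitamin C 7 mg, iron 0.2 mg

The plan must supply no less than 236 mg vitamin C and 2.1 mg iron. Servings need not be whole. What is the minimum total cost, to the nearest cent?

The cheapest plan sits at a corner of the feasible region — with two constraints it uses at most two foods.
sweet potato only: max(236/35, 2.1/0.7) = 6.743 servings → $3.71.
orange only: max(236/52, 2.1/0.3) = 7 servings → $2.45.
broccoli only: max(236/118, 2.1/0.9) = 2.333 servings → $1.40.
banana only: max(236/7, 2.1/0.2) = 33.71 servings → $10.11.
sweet potato + orange with both tight: 1.483 servings and 3.541 servings → $2.05.
sweet potato + broccoli with both tight: 0.6928 servings and 1.795 servings → $1.46.
sweet potato + banana with both targets exact would need a negative amount; discard.
orange + broccoli with both targets exact would need a negative amount; discard.
orange + banana with both tight: 3.916 servings and 4.627 servings → $2.76.
broccoli + banana with both tight: 1.879 servings and 2.046 servings → $1.74.
So the least-cost plan costs $1.40.

$1.40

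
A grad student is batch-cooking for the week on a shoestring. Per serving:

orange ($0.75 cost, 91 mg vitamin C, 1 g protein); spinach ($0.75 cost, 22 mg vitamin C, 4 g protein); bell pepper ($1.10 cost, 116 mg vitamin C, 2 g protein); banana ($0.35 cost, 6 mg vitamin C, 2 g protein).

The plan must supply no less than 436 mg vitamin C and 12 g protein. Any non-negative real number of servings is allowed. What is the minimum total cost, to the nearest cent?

The cheapest plan sits at a corner of the feasible region — with two constraints it uses at most two foods.
orange only: max(436/91, 12/1) = 12 servings → $9.00.
spinach only: max(436/22, 12/4) = 19.82 servings → $14.86.
bell pepper only: max(436/116, 12/2) = 6 servings → $6.60.
banana only: max(436/6, 12/2) = 72.67 servings → $25.43.
orange + spinach with both tight: 4.327 servings and 1.918 servings → $4.68.
orange + bell pepper with both targets exact would need a negative amount; discard.
orange + banana with both tight: 4.545 servings and 3.727 servings → $4.71.
spinach + bell pepper with both tight: 1.238 servings and 3.524 servings → $4.80.
spinach + banana: the both-tight solution has a negative serving — not a feasible corner.
bell pepper + banana with both tight: 3.636 servings and 2.364 servings → $4.83.
Cheapest feasible corner: $4.68.

$4.68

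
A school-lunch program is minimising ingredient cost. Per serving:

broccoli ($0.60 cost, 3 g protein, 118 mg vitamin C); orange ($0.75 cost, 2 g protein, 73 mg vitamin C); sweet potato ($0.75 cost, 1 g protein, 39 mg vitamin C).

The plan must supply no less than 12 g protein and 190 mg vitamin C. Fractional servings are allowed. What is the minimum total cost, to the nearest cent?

$2.40

broccoli only: max(12/3, 190/118) = 4 servings → $2.40.
orange only: max(12/2, 190/73) = 6 servings → $4.50.
sweet potato only: max(12/1, 190/39) = 12 servings → $9.00.
broccoli + orange with both targets exact would need a negative amount; discard.
broccoli + sweet potato with both targets exact would need a negative amount; discard.
orange + sweet potato with both targets exact would need a negative amount; discard.
Cheapest feasible corner: $2.40.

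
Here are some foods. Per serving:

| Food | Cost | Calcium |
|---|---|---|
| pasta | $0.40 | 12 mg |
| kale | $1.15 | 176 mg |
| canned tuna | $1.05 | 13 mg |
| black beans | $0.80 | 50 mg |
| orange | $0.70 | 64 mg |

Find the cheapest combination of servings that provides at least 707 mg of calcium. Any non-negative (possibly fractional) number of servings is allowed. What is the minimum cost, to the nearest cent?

Cost per mg of calcium: kale $0.0065, orange $0.0109, black beans $0.0160, pasta $0.0333, canned tuna $0.0808.
With no serving limits, use only kale: 707 mg / 176 mg = 4.017 servings × $1.15 = $4.62.

$4.62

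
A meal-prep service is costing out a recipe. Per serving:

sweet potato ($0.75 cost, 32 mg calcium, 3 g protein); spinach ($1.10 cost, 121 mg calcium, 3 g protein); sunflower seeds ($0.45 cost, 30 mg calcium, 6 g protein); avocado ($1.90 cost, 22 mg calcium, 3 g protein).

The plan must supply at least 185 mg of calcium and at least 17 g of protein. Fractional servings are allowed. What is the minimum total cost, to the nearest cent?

sweet potato only: max(185/32, 17/3) = 5.781 servings → $4.34.
spinach only: max(185/121, 17/3) = 5.667 servings → $6.23.
sunflower seeds only: max(185/30, 17/6) = 6.167 servings → $2.77.
avocado only: max(185/22, 17/3) = 8.409 servings → $15.98.
sweet potato + spinach with both tight: 5.625 servings and 0.0412 servings → $4.26.
sweet potato + sunflower seeds: the both-tight solution has a negative serving — not a feasible corner.
sweet potato + avocado: the both-tight solution has a negative serving — not a feasible corner.
spinach + sunflower seeds with both tight: 0.9434 servings and 2.362 servings → $2.10.
spinach + avocado with both tight: 0.6094 servings and 5.057 servings → $10.28.
sunflower seeds + avocado with both targets exact would need a negative amount; discard.
So the least-cost plan costs $2.10.

$2.10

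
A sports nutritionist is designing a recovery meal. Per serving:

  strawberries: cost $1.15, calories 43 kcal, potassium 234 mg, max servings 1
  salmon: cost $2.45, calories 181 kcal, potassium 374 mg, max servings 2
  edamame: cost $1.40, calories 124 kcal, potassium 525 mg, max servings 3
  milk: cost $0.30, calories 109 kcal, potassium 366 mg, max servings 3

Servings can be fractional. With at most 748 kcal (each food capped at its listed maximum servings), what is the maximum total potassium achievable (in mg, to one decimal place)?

Potassium per kcal: strawberries 5.442, edamame 4.234, milk 3.358, salmon 2.066.
Take 1 serving of strawberries: uses 43 kcal, +234.0 mg potassium (running total 234.0 mg).
Take 3 servings of edamame: uses 372 kcal, +1575.0 mg potassium (running total 1809.0 mg).
Take 3 servings of milk: uses 327 kcal, +1098.0 mg potassium (running total 2907.0 mg).
Take 0.03315 servings of salmon: uses 6 kcal, +12.4 mg potassium (running total 2919.4 mg).
Greedy by best ratio exhausts the calories allowance optimally: 2919.4 mg.

2919.4 mg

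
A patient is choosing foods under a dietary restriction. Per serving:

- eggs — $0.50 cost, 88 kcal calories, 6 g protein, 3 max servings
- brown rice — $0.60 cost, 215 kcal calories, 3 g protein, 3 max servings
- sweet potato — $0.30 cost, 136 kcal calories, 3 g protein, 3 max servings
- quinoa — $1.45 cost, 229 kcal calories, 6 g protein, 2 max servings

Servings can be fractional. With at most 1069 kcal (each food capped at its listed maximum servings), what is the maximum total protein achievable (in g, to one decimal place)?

37.7 g

Protein per kcal: eggs 0.06818, quinoa 0.0262, sweet potato 0.02206, brown rice 0.01395.
Take 3 servings of eggs: uses 264 kcal, +18.0 g protein (running total 18.0 g).
Take 2 servings of quinoa: uses 458 kcal, +12.0 g protein (running total 30.0 g).
Take 2.551 servings of sweet potato: uses 347 kcal, +7.7 g protein (running total 37.7 g).
Filling greedily by protein-per-kcal is optimal for one linear limit, giving 37.7 g.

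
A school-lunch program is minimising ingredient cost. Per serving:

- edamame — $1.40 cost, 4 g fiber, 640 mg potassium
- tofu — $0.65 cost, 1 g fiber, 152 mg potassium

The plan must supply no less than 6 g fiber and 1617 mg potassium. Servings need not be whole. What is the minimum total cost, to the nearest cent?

$3.54

With two linear requirements the optimum uses one or two foods; enumerate the corners.
edamame only: max(6/4, 1617/640) = 2.527 servings → $3.54.
tofu only: max(6/1, 1617/152) = 10.64 servings → $6.91.
edamame + tofu: the both-tight solution has a negative serving — not a feasible corner.
The minimum over all feasible corners is $3.54.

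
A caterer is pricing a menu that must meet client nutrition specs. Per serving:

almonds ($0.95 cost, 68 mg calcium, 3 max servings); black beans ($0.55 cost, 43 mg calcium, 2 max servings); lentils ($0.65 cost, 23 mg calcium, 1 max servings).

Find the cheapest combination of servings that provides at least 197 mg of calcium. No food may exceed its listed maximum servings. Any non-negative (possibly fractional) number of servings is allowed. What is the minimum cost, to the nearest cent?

Cost per mg of calcium: black beans $0.0128, almonds $0.0140, lentils $0.0283.
Take 2 servings of black beans: +86.0 mg calcium for $1.10 (total $1.10, still need 111.0 mg).
Take 1.632 servings of almonds: +111.0 mg calcium for $1.55 (total $2.65, still need 0.0 mg).
Filling from the cheapest source first is optimal under one linear minimum: $2.65.

$2.65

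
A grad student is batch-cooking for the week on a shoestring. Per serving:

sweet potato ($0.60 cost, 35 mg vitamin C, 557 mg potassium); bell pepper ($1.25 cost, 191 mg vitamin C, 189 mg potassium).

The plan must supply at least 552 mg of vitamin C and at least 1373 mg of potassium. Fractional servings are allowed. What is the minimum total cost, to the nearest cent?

$4.20

Two binding constraints pin down two serving amounts, so the optimal mix uses at most two foods. The candidates are each food alone (scaled to the tighter of vitamin C/potassium) and each pair with both constraints tight.
sweet potato only: max(552/35, 1373/557) = 15.77 servings → $9.46.
bell pepper only: max(552/191, 1373/189) = 7.265 servings → $9.08.
sweet potato + bell pepper with both tight: 1.583 servings and 2.6 servings → $4.20.
So the least-cost plan costs $4.20.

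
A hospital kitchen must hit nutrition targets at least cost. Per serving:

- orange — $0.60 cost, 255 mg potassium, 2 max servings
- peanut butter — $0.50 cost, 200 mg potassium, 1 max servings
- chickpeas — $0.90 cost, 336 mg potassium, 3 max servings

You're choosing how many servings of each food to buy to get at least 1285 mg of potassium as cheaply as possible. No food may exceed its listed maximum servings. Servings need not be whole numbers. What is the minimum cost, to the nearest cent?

$3.24

Cost per mg of potassium: orange $0.0024, peanut butter $0.0025, chickpeas $0.0027.
Take 2 servings of orange: +510.0 mg potassium for $1.20 (total $1.20, still need 775.0 mg).
Take 1 serving of peanut butter: +200.0 mg potassium for $0.50 (total $1.70, still need 575.0 mg).
Take 1.711 servings of chickpeas: +575.0 mg potassium for $1.54 (total $3.24, still need 0.0 mg).
Greedy by cheapest-per-mg is optimal for a single linear constraint, so the minimum cost is $3.24.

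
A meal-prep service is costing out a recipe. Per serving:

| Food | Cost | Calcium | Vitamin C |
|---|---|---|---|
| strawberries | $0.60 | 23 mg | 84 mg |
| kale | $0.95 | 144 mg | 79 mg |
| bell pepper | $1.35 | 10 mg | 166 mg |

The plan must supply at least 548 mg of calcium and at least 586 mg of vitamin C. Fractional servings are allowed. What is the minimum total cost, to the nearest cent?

At the optimum either one food covers both requirements or two foods hit both targets exactly; no other combination can be cheaper.
strawberries only: max(548/23, 586/84) = 23.83 servings → $14.30.
kale only: max(548/144, 586/79) = 7.418 servings → $7.05.
bell pepper only: max(548/10, 586/166) = 54.8 servings → $73.98.
strawberries + kale with both tight: 3.998 servings and 3.167 servings → $5.41.
strawberries + bell pepper with both targets exact would need a negative amount; discard.
kale + bell pepper with both tight: 3.682 servings and 1.778 servings → $5.90.
The minimum over all feasible corners is $5.41.

$5.41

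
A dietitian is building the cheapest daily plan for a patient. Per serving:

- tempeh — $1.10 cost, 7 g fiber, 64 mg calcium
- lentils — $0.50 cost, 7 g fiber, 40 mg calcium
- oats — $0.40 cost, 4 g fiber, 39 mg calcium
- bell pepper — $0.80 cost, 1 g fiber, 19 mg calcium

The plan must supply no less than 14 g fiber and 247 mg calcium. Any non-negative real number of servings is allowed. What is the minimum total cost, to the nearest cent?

Check every corner: each single food scaled to meet both minima, and each pair solved so both constraints bind.
tempeh only: max(14/7, 247/64) = 3.859 servings → $4.25.
lentils only: max(14/7, 247/40) = 6.175 servings → $3.09.
oats only: max(14/4, 247/39) = 6.333 servings → $2.53.
bell pepper only: max(14/1, 247/19) = 14 servings → $11.20.
tempeh + lentils: the both-tight solution has a negative serving — not a feasible corner.
tempeh + oats: the both-tight solution has a negative serving — not a feasible corner.
tempeh + bell pepper with both tight: 0.2754 servings and 12.07 servings → $9.96.
lentils + oats: intersection lies outside the first quadrant.
lentils + bell pepper with both tight: 0.2043 servings and 12.57 servings → $10.16.
oats + bell pepper with both tight: 0.5135 servings and 11.95 servings → $9.76.
So the least-cost plan costs $2.53.

$2.53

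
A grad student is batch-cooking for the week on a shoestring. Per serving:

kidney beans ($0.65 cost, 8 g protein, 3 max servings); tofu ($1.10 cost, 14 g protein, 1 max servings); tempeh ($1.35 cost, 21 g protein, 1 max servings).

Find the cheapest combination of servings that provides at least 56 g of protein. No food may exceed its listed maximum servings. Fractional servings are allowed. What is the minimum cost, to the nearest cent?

$4.16

Cost per g of protein: tempeh $0.0643, tofu $0.0786, kidney beans $0.0813.
Take 1 serving of tempeh: +21.0 g protein for $1.35 (total $1.35, still need 35.0 g).
Take 1 serving of tofu: +14.0 g protein for $1.10 (total $2.45, still need 21.0 g).
Take 2.625 servings of kidney beans: +21.0 g protein for $1.71 (total $4.16, still need 0.0 g).
Filling from the cheapest source first is optimal under one linear minimum: $4.16.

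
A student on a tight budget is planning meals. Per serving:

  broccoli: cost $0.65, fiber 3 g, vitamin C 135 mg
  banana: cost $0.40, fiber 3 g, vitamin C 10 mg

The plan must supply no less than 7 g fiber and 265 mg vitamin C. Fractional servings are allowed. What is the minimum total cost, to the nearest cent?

The cheapest plan sits at a corner of the feasible region — with two constraints it uses at most two foods.
broccoli only: max(7/3, 265/135) = 2.333 servings → $1.52.
banana only: max(7/3, 265/10) = 26.5 servings → $10.60.
broccoli + banana with both tight: 1.933 servings and 0.4 servings → $1.42.
The minimum over all feasible corners is $1.42.

$1.42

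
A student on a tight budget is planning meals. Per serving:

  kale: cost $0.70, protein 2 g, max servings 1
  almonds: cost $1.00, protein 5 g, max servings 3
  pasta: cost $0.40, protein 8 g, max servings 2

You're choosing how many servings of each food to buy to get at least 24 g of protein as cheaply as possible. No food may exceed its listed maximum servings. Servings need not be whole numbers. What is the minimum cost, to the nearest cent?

$2.40

Cost per g of protein: pasta $0.0500, almonds $0.2000, kale $0.3500.
Take 2 servings of pasta: +16.0 g protein for $0.80 (total $0.80, still need 8.0 g).
Take 1.6 servings of almonds: +8.0 g protein for $1.60 (total $2.40, still need 0.0 g).
Filling from the cheapest source first is optimal under one linear minimum: $2.40.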